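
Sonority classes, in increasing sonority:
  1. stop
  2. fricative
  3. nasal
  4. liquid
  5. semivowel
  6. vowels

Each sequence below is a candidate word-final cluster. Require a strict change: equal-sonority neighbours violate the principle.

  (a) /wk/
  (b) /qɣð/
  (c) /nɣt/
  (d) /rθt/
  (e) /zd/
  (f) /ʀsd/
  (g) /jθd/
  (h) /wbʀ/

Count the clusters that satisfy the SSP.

6

(a) 5-1 → obeys
(b) 1-2-2 → violates
(c) 3-2-1 → obeys
(d) 4-2-1 → obeys
(e) 2-1 → obeys
(f) 4-2-1 → obeys
(g) 5-2-1 → obeys
(h) 5-1-4 → violates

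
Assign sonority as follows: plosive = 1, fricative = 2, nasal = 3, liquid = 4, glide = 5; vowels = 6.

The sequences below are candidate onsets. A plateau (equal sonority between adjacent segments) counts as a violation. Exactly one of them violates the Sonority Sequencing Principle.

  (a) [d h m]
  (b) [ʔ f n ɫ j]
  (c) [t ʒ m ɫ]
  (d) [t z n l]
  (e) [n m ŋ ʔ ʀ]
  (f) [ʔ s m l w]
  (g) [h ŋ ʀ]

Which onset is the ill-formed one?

e

(a) [d h m]: profile 1-2-3 — obeys.
(b) [ʔ f n ɫ j]: profile 1-2-3-4-5 — obeys.
(c) [t ʒ m ɫ]: profile 1-2-3-4 — obeys.
(d) [t z n l]: profile 1-2-3-4 — obeys.
(e) [n m ŋ ʔ ʀ]: profile 3-3-3-1-4 — violates.
(f) [ʔ s m l w]: profile 1-2-3-4-5 — obeys.
(g) [h ŋ ʀ]: profile 2-3-4 — obeys.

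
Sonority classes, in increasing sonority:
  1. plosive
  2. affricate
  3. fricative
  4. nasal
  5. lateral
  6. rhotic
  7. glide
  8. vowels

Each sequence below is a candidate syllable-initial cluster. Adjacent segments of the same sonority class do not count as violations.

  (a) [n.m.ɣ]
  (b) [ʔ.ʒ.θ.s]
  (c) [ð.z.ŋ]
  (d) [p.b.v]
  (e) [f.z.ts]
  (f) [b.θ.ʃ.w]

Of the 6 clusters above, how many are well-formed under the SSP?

(a) 4-4-3 → violates
(b) 1-3-3-3 → obeys
(c) 3-3-4 → obeys
(d) 1-1-3 → obeys
(e) 3-3-2 → violates
(f) 1-3-3-7 → obeys

4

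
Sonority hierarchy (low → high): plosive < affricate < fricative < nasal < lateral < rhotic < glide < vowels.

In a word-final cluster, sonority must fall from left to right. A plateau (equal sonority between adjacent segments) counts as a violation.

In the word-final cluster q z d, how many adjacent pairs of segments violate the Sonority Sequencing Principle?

/q/ — plosive, sonority 1.
/z/ — fricative, sonority 3.
/d/ — plosive, sonority 1.
/q/→/z/: 1→3 (does not fall) — violation.
/z/→/d/: 3→1 (falls) — ok.

1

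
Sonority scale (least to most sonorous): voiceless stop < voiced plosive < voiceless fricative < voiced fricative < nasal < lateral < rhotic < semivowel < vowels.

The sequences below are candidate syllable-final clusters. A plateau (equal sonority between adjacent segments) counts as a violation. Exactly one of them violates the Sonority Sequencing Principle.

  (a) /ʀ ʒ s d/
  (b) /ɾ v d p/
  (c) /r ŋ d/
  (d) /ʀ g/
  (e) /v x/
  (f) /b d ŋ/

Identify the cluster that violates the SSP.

(a) sonority 7-4-3-2: well-formed.
(b) sonority 7-4-2-1: well-formed.
(c) sonority 7-5-2: well-formed.
(d) sonority 7-2: well-formed.
(e) sonority 4-3: well-formed.
(f) sonority 2-2-5: ill-formed.

f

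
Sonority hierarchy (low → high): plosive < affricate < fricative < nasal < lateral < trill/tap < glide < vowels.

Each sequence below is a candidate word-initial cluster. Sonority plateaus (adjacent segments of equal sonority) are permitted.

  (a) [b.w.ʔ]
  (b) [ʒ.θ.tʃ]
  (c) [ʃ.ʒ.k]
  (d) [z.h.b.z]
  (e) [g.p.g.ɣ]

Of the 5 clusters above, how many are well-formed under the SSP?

(a) [b.w.ʔ]: profile 1-7-1 — violates.
(b) [ʒ.θ.tʃ]: profile 3-3-2 — violates.
(c) [ʃ.ʒ.k]: profile 3-3-1 — violates.
(d) [z.h.b.z]: profile 3-3-1-3 — violates.
(e) [g.p.g.ɣ]: profile 1-1-1-3 — obeys.

1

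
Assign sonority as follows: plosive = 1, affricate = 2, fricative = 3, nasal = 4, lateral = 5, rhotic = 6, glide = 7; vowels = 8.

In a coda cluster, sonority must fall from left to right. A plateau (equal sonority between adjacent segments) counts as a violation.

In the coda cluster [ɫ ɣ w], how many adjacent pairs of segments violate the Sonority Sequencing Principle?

1

/ɫ/ is a lateral (sonority 5).
/ɣ/ is a fricative (sonority 3).
/w/ is a glide (sonority 7).
/ɫ/→/ɣ/: 5→3 (falls) — ok.
/ɣ/→/w/: 3→7 (does not fall) — violation.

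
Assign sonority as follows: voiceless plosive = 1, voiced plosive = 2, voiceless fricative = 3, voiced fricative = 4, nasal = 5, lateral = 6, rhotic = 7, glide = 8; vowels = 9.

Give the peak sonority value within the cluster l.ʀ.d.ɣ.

/l/ — lateral, sonority 6.
/ʀ/ — rhotic, sonority 7.
/d/ — voiced plosive, sonority 2.
/ɣ/ — voiced fricative, sonority 4.
The maximum is 7.

7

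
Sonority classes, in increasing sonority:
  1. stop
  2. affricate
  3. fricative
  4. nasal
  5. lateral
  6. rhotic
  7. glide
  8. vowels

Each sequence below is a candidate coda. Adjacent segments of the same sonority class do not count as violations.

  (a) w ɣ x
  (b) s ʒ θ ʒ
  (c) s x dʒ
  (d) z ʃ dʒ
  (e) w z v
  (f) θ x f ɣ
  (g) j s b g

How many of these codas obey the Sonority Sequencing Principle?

(a) 7-3-3 → obeys
(b) 3-3-3-3 → obeys
(c) 3-3-2 → obeys
(d) 3-3-2 → obeys
(e) 7-3-3 → obeys
(f) 3-3-3-3 → obeys
(g) 7-3-1-1 → obeys

7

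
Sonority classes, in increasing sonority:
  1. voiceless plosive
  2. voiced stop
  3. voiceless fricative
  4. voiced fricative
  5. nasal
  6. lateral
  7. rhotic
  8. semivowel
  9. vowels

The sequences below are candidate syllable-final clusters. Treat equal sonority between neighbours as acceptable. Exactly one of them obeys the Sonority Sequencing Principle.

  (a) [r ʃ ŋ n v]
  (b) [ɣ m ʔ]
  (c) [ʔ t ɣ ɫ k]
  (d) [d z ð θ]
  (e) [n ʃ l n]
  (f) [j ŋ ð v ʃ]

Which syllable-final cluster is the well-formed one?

(a) 7-3-5-5-4 → violates
(b) 4-5-1 → violates
(c) 1-1-4-6-1 → violates
(d) 2-4-4-3 → violates
(e) 5-3-6-5 → violates
(f) 8-5-4-4-3 → obeys

f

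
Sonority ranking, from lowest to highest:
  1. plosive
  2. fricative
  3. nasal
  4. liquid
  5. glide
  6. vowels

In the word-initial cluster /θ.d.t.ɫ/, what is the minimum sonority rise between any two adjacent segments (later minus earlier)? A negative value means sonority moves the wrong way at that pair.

/θ/: fricative = 2.
/d/: plosive = 1.
/t/: plosive = 1.
/ɫ/: liquid = 4.
/θ/→/d/: change -1.
/d/→/t/: change +0.
/t/→/ɫ/: change +3.
Minimum = -1.

-1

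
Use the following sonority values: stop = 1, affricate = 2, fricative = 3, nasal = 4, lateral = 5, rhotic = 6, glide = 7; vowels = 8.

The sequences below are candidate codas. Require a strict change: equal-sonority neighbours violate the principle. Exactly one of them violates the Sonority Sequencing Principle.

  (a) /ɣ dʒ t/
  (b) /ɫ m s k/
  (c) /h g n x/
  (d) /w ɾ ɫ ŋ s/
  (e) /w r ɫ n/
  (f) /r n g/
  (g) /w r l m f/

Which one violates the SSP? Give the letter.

c

(a) sonority 3-2-1: well-formed.
(b) sonority 5-4-3-1: well-formed.
(c) sonority 3-1-4-3: ill-formed.
(d) sonority 7-6-5-4-3: well-formed.
(e) sonority 7-6-5-4: well-formed.
(f) sonority 6-4-1: well-formed.
(g) sonority 7-6-5-4-3: well-formed.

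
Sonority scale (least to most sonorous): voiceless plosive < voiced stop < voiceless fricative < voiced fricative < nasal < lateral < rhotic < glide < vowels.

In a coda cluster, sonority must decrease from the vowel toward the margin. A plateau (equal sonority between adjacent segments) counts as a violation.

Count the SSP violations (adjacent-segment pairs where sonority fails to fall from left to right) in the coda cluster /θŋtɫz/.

2

/θ/: voiceless fricative = 3.
/ŋ/: nasal = 5.
/t/: voiceless plosive = 1.
/ɫ/: lateral = 6.
/z/: voiced fricative = 4.
/θ/→/ŋ/: 3→5 (does not fall) — violation.
/ŋ/→/t/: 5→1 (falls) — ok.
/t/→/ɫ/: 1→6 (does not fall) — violation.
/ɫ/→/z/: 6→4 (falls) — ok.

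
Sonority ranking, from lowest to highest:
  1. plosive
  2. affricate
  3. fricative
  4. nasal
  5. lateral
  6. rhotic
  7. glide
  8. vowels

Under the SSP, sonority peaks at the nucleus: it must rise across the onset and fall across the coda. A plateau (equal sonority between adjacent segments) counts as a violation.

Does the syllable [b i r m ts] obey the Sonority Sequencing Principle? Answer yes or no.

yes

Onset: /b/ is a plosive (sonority 1); then the nucleus /i/ (sonority 8).
Onset profile 1-8 — rises to the nucleus.
Coda: /r/ is a rhotic (sonority 6), /m/ is a nasal (sonority 4), /ts/ is an affricate (sonority 2).
Coda profile 8-6-4-2 — falls from the nucleus.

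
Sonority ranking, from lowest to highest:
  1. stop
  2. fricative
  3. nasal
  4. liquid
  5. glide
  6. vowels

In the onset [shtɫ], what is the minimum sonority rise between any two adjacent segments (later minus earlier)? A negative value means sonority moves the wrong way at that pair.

-1

/s/: fricative = 2.
/h/: fricative = 2.
/t/: stop = 1.
/ɫ/: liquid = 4.
/s/→/h/: change +0.
/h/→/t/: change -1.
/t/→/ɫ/: change +3.
Minimum = -1.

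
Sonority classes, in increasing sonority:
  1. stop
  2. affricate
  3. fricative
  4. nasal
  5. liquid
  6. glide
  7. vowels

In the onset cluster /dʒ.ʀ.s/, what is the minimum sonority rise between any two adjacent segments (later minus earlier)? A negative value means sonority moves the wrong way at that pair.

-2

/dʒ/ is an affricate (sonority 2).
/ʀ/ is a liquid (sonority 5).
/s/ is a fricative (sonority 3).
/dʒ/→/ʀ/: change +3.
/ʀ/→/s/: change -2.
Minimum = -2.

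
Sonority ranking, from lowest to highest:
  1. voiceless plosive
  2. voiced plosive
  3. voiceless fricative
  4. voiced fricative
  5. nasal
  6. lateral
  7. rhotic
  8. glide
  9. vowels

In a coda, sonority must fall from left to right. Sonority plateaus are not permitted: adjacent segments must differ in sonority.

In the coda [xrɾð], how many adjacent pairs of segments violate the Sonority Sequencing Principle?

/x/: voiceless fricative = 3.
/r/: rhotic = 7.
/ɾ/: rhotic = 7.
/ð/: voiced fricative = 4.
/x/→/r/: 3→7 (does not fall) — violation.
/r/→/ɾ/: 7→7 (plateau) — violation.
/ɾ/→/ð/: 7→4 (falls) — ok.

2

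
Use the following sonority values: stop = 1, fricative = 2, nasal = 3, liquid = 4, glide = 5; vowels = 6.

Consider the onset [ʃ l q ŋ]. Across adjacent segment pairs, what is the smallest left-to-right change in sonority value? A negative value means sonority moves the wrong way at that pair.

-3

/ʃ/ — fricative, sonority 2.
/l/ — liquid, sonority 4.
/q/ — stop, sonority 1.
/ŋ/ — nasal, sonority 3.
/ʃ/→/l/: change +2.
/l/→/q/: change -3.
/q/→/ŋ/: change +2.
Minimum = -3.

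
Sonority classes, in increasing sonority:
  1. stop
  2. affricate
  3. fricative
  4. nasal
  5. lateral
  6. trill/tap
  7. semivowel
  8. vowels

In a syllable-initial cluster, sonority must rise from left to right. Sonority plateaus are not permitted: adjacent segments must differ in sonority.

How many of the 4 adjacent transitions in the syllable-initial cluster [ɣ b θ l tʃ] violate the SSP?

2

/ɣ/ is a fricative (sonority 3).
/b/ is a stop (sonority 1).
/θ/ is a fricative (sonority 3).
/l/ is a lateral (sonority 5).
/tʃ/ is an affricate (sonority 2).
/ɣ/→/b/: 3→1 (does not rise) — violation.
/b/→/θ/: 1→3 (rises) — ok.
/θ/→/l/: 3→5 (rises) — ok.
/l/→/tʃ/: 5→2 (does not rise) — violation.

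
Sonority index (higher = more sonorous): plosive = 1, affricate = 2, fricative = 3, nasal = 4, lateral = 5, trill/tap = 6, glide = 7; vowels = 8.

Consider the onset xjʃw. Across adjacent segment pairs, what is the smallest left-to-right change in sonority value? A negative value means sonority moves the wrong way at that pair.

/x/ — fricative, sonority 3.
/j/ — glide, sonority 7.
/ʃ/ — fricative, sonority 3.
/w/ — glide, sonority 7.
/x/→/j/: change +4.
/j/→/ʃ/: change -4.
/ʃ/→/w/: change +4.
Minimum = -4.

-4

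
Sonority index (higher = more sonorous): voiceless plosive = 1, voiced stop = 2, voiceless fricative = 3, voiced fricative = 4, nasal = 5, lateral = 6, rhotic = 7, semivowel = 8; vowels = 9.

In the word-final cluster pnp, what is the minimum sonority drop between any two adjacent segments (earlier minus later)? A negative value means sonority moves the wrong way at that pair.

-4

/p/ is a voiceless plosive (sonority 1).
/n/ is a nasal (sonority 5).
/p/ is a voiceless plosive (sonority 1).
/p/→/n/: change -4.
/n/→/p/: change +4.
Minimum = -4.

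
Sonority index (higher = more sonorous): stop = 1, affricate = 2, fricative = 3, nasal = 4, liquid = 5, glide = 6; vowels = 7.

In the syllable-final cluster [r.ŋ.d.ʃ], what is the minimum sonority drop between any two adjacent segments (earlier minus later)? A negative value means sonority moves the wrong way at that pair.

-2

/r/ — liquid, sonority 5.
/ŋ/ — nasal, sonority 4.
/d/ — stop, sonority 1.
/ʃ/ — fricative, sonority 3.
/r/→/ŋ/: change +1.
/ŋ/→/d/: change +3.
/d/→/ʃ/: change -2.
Minimum = -2.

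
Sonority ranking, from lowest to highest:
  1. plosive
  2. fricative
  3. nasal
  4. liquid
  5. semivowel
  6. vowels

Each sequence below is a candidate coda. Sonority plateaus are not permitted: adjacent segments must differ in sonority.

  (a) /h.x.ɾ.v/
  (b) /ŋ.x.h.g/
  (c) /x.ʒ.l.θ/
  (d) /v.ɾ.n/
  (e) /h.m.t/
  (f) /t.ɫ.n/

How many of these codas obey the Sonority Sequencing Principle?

(a) sonority 2-2-4-2: ill-formed.
(b) sonority 3-2-2-1: ill-formed.
(c) sonority 2-2-4-2: ill-formed.
(d) sonority 2-4-3: ill-formed.
(e) sonority 2-3-1: ill-formed.
(f) sonority 1-4-3: ill-formed.

0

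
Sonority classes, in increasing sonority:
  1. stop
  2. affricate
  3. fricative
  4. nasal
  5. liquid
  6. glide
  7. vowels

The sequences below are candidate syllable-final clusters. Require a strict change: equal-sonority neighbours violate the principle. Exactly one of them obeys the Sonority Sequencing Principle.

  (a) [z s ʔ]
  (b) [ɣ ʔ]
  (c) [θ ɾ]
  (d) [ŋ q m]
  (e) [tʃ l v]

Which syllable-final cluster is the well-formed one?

(a) [z s ʔ]: profile 3-3-1 — violates.
(b) [ɣ ʔ]: profile 3-1 — obeys.
(c) [θ ɾ]: profile 3-5 — violates.
(d) [ŋ q m]: profile 4-1-4 — violates.
(e) [tʃ l v]: profile 2-5-3 — violates.

b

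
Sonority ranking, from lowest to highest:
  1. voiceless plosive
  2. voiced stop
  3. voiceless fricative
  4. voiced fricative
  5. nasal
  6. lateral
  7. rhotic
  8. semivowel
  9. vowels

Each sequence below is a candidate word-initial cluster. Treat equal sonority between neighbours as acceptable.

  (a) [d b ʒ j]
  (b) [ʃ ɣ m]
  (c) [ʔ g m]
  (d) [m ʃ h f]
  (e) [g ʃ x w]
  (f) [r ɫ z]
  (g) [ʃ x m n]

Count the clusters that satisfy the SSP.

(a) [d b ʒ j]: profile 2-2-4-8 — obeys.
(b) [ʃ ɣ m]: profile 3-4-5 — obeys.
(c) [ʔ g m]: profile 1-2-5 — obeys.
(d) [m ʃ h f]: profile 5-3-3-3 — violates.
(e) [g ʃ x w]: profile 2-3-3-8 — obeys.
(f) [r ɫ z]: profile 7-6-4 — violates.
(g) [ʃ x m n]: profile 3-3-5-5 — obeys.

5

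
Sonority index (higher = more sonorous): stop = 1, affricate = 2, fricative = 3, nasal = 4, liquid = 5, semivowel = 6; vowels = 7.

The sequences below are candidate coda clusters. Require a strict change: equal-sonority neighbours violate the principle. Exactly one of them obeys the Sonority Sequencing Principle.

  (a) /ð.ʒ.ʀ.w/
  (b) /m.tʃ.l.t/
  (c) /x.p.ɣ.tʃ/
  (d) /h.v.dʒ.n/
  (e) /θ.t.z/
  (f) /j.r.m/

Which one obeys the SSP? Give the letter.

f

(a) /ð.ʒ.ʀ.w/: profile 3-3-5-6 — violates.
(b) /m.tʃ.l.t/: profile 4-2-5-1 — violates.
(c) /x.p.ɣ.tʃ/: profile 3-1-3-2 — violates.
(d) /h.v.dʒ.n/: profile 3-3-2-4 — violates.
(e) /θ.t.z/: profile 3-1-3 — violates.
(f) /j.r.m/: profile 6-5-4 — obeys.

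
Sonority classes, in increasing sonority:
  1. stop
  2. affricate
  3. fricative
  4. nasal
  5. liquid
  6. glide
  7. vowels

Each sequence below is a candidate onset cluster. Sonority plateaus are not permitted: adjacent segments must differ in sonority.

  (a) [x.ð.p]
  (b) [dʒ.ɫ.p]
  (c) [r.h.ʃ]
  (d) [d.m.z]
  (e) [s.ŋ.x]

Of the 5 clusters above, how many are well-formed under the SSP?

(a) [x.ð.p]: profile 3-3-1 — violates.
(b) [dʒ.ɫ.p]: profile 2-5-1 — violates.
(c) [r.h.ʃ]: profile 5-3-3 — violates.
(d) [d.m.z]: profile 1-4-3 — violates.
(e) [s.ŋ.x]: profile 3-4-3 — violates.

0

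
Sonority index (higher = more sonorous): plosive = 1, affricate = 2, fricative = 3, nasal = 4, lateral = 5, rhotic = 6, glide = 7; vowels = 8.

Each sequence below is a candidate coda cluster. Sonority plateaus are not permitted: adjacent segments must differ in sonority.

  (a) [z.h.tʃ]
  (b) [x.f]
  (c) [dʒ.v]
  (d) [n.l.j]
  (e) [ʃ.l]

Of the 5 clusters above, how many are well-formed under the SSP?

(a) 3-3-2 → violates
(b) 3-3 → violates
(c) 2-3 → violates
(d) 4-5-7 → violates
(e) 3-5 → violates

0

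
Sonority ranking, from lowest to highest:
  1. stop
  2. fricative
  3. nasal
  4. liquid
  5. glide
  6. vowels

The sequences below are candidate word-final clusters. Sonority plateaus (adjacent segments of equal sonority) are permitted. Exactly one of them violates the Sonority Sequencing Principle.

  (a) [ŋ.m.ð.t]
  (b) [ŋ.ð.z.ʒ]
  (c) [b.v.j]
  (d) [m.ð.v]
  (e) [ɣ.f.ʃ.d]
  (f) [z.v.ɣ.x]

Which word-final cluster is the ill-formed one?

(a) [ŋ.m.ð.t]: profile 3-3-2-1 — obeys.
(b) [ŋ.ð.z.ʒ]: profile 3-2-2-2 — obeys.
(c) [b.v.j]: profile 1-2-5 — violates.
(d) [m.ð.v]: profile 3-2-2 — obeys.
(e) [ɣ.f.ʃ.d]: profile 2-2-2-1 — obeys.
(f) [z.v.ɣ.x]: profile 2-2-2-2 — obeys.

c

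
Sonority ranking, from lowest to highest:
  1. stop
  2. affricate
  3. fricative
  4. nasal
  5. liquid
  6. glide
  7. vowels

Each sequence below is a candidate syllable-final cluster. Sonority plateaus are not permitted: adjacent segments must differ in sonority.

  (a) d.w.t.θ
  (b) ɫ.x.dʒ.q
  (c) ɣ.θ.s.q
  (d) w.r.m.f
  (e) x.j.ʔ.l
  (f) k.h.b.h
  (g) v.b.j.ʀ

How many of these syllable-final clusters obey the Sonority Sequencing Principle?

2

(a) 1-6-1-3 → violates
(b) 5-3-2-1 → obeys
(c) 3-3-3-1 → violates
(d) 6-5-4-3 → obeys
(e) 3-6-1-5 → violates
(f) 1-3-1-3 → violates
(g) 3-1-6-5 → violates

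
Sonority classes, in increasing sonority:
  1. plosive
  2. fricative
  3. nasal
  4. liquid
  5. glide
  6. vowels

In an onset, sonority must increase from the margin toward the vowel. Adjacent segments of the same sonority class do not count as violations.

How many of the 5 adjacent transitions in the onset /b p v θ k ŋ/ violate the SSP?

1

/b/ — plosive, sonority 1.
/p/ — plosive, sonority 1.
/v/ — fricative, sonority 2.
/θ/ — fricative, sonority 2.
/k/ — plosive, sonority 1.
/ŋ/ — nasal, sonority 3.
/b/→/p/: 1→1 (plateau, allowed) — ok.
/p/→/v/: 1→2 (rises) — ok.
/v/→/θ/: 2→2 (plateau, allowed) — ok.
/θ/→/k/: 2→1 (does not rise) — violation.
/k/→/ŋ/: 1→3 (rises) — ok.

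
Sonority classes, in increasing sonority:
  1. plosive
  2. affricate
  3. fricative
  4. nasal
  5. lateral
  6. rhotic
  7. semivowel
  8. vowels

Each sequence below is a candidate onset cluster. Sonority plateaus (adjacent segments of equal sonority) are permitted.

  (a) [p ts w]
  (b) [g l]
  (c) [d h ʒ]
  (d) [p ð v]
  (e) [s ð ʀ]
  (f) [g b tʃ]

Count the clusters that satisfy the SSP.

(a) 1-2-7 → obeys
(b) 1-5 → obeys
(c) 1-3-3 → obeys
(d) 1-3-3 → obeys
(e) 3-3-6 → obeys
(f) 1-1-2 → obeys

6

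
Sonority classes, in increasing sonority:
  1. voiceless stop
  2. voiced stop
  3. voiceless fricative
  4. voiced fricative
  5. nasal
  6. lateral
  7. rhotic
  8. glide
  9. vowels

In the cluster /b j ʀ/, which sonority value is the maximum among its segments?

8

/b/ — voiced stop, sonority 2.
/j/ — glide, sonority 8.
/ʀ/ — rhotic, sonority 7.
The maximum is 8.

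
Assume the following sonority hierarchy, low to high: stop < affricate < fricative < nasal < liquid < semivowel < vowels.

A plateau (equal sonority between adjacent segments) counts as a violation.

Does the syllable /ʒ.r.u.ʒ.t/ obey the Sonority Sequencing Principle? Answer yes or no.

yes

Onset: /ʒ/ is a fricative (sonority 3), /r/ is a liquid (sonority 5); then the nucleus /u/ (sonority 7).
Onset profile 3-5-7 — rises to the nucleus.
Coda: /ʒ/ is a fricative (sonority 3), /t/ is a stop (sonority 1).
Coda profile 7-3-1 — falls from the nucleus.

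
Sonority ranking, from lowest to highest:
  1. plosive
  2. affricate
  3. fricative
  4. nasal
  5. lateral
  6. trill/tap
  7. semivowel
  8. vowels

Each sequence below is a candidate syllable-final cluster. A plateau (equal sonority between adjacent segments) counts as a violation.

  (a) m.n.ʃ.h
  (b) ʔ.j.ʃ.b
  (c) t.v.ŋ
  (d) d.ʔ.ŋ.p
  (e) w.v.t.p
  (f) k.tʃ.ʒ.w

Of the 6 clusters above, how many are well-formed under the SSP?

0

(a) m.n.ʃ.h: profile 4-4-3-3 — violates.
(b) ʔ.j.ʃ.b: profile 1-7-3-1 — violates.
(c) t.v.ŋ: profile 1-3-4 — violates.
(d) d.ʔ.ŋ.p: profile 1-1-4-1 — violates.
(e) w.v.t.p: profile 7-3-1-1 — violates.
(f) k.tʃ.ʒ.w: profile 1-2-3-7 — violates.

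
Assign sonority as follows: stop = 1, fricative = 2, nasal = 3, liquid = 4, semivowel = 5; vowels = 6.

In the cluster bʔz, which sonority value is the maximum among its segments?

/b/ is a stop (sonority 1).
/ʔ/ is a stop (sonority 1).
/z/ is a fricative (sonority 2).
The maximum is 2.

2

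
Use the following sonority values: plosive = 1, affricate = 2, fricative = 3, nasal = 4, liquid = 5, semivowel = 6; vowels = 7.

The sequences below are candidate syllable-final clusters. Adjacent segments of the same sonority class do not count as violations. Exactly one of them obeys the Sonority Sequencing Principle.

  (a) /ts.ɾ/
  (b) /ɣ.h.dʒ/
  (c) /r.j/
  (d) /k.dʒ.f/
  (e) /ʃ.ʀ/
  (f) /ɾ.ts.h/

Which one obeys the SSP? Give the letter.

b

(a) 2-5 → violates
(b) 3-3-2 → obeys
(c) 5-6 → violates
(d) 1-2-3 → violates
(e) 3-5 → violates
(f) 5-2-3 → violates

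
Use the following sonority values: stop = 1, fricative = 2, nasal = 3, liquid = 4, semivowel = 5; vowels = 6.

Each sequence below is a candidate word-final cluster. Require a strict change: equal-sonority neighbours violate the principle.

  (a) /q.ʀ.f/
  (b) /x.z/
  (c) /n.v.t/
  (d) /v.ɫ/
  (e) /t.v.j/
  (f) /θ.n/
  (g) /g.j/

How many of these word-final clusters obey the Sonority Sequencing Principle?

1

(a) sonority 1-4-2: ill-formed.
(b) sonority 2-2: ill-formed.
(c) sonority 3-2-1: well-formed.
(d) sonority 2-4: ill-formed.
(e) sonority 1-2-5: ill-formed.
(f) sonority 2-3: ill-formed.
(g) sonority 1-5: ill-formed.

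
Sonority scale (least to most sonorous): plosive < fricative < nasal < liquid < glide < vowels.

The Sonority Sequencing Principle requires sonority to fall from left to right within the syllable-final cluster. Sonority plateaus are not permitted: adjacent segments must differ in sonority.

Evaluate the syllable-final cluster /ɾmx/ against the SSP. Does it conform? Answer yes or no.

/ɾ/: liquid = 4.
/m/: nasal = 3.
/x/: fricative = 2.
The profile 4-3-2 strictly falls, so the syllable-final cluster satisfies the SSP.

yes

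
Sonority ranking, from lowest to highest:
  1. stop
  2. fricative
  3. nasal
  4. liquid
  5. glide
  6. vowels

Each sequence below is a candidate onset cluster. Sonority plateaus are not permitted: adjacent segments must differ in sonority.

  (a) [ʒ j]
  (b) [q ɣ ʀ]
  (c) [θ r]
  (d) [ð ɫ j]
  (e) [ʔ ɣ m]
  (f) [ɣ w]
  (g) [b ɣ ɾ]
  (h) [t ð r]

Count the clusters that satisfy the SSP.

(a) 2-5 → obeys
(b) 1-2-4 → obeys
(c) 2-4 → obeys
(d) 2-4-5 → obeys
(e) 1-2-3 → obeys
(f) 2-5 → obeys
(g) 1-2-4 → obeys
(h) 1-2-4 → obeys

8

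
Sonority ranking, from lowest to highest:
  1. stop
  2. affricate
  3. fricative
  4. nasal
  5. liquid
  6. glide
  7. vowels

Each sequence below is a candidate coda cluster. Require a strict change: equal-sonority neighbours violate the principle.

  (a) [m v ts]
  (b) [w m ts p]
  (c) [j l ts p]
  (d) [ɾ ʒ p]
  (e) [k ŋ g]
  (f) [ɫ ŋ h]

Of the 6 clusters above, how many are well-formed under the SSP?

5

(a) sonority 4-3-2: well-formed.
(b) sonority 6-4-2-1: well-formed.
(c) sonority 6-5-2-1: well-formed.
(d) sonority 5-3-1: well-formed.
(e) sonority 1-4-1: ill-formed.
(f) sonority 5-4-3: well-formed.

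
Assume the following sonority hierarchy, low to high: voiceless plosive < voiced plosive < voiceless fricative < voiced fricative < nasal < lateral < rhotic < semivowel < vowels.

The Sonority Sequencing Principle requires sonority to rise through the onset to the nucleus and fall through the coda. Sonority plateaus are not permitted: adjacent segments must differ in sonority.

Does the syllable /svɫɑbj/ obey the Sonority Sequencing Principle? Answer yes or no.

no

Onset: /s/ is a voiceless fricative (sonority 3), /v/ is a voiced fricative (sonority 4), /ɫ/ is a lateral (sonority 6); then the nucleus /ɑ/ (sonority 9).
Onset profile 3-4-6-9 — rises to the nucleus.
Coda: /b/ is a voiced plosive (sonority 2), /j/ is a semivowel (sonority 8).
Coda profile 9-2-8 — does not strictly fall throughout.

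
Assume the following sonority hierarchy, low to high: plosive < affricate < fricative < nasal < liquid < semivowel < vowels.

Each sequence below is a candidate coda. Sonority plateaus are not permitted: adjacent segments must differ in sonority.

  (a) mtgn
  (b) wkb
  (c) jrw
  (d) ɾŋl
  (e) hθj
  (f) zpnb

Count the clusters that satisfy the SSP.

(a) mtgn: profile 4-1-1-4 — violates.
(b) wkb: profile 6-1-1 — violates.
(c) jrw: profile 6-5-6 — violates.
(d) ɾŋl: profile 5-4-5 — violates.
(e) hθj: profile 3-3-6 — violates.
(f) zpnb: profile 3-1-4-1 — violates.

0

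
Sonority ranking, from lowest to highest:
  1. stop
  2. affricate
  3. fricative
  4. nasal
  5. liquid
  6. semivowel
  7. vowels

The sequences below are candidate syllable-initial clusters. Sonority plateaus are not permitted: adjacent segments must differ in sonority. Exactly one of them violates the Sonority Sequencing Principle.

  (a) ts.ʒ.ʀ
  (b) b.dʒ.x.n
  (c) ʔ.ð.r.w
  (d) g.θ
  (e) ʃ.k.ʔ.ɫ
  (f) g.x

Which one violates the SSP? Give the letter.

(a) 2-3-5 → obeys
(b) 1-2-3-4 → obeys
(c) 1-3-5-6 → obeys
(d) 1-3 → obeys
(e) 3-1-1-5 → violates
(f) 1-3 → obeys

e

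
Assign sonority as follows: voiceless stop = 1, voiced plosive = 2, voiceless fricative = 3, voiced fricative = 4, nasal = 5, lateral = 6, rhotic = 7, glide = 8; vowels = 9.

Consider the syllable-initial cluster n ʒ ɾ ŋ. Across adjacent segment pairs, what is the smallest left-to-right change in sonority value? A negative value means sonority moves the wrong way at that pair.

/n/ is a nasal (sonority 5).
/ʒ/ is a voiced fricative (sonority 4).
/ɾ/ is a rhotic (sonority 7).
/ŋ/ is a nasal (sonority 5).
/n/→/ʒ/: change -1.
/ʒ/→/ɾ/: change +3.
/ɾ/→/ŋ/: change -2.
Minimum = -2.

-2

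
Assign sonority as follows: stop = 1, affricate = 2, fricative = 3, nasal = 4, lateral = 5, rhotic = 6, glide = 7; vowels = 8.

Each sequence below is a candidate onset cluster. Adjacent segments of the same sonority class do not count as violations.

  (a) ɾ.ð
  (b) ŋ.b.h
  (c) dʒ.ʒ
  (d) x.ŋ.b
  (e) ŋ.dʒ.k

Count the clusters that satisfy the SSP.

(a) ɾ.ð: profile 6-3 — violates.
(b) ŋ.b.h: profile 4-1-3 — violates.
(c) dʒ.ʒ: profile 2-3 — obeys.
(d) x.ŋ.b: profile 3-4-1 — violates.
(e) ŋ.dʒ.k: profile 4-2-1 — violates.

1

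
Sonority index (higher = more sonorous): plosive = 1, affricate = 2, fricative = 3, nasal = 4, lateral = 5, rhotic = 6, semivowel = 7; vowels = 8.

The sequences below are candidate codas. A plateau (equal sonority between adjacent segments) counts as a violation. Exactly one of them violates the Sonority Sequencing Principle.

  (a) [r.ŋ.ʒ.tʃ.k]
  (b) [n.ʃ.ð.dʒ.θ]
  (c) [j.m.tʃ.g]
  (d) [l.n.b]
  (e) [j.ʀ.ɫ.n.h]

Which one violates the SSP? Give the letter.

b

(a) [r.ŋ.ʒ.tʃ.k]: profile 6-4-3-2-1 — obeys.
(b) [n.ʃ.ð.dʒ.θ]: profile 4-3-3-2-3 — violates.
(c) [j.m.tʃ.g]: profile 7-4-2-1 — obeys.
(d) [l.n.b]: profile 5-4-1 — obeys.
(e) [j.ʀ.ɫ.n.h]: profile 7-6-5-4-3 — obeys.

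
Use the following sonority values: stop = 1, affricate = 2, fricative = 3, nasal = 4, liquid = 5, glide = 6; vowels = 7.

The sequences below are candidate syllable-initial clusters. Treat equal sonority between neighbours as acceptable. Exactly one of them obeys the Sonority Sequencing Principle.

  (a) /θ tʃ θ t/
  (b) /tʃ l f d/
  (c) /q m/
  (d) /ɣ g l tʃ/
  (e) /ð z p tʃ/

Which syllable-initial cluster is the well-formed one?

(a) /θ tʃ θ t/: profile 3-2-3-1 — violates.
(b) /tʃ l f d/: profile 2-5-3-1 — violates.
(c) /q m/: profile 1-4 — obeys.
(d) /ɣ g l tʃ/: profile 3-1-5-2 — violates.
(e) /ð z p tʃ/: profile 3-3-1-2 — violates.

c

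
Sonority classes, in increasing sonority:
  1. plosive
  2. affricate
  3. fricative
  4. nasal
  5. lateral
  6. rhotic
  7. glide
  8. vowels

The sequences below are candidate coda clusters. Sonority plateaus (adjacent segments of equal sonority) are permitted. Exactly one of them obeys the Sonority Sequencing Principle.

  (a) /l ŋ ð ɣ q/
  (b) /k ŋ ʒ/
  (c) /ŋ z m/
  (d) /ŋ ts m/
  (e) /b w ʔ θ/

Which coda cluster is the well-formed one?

(a) sonority 5-4-3-3-1: well-formed.
(b) sonority 1-4-3: ill-formed.
(c) sonority 4-3-4: ill-formed.
(d) sonority 4-2-4: ill-formed.
(e) sonority 1-7-1-3: ill-formed.

a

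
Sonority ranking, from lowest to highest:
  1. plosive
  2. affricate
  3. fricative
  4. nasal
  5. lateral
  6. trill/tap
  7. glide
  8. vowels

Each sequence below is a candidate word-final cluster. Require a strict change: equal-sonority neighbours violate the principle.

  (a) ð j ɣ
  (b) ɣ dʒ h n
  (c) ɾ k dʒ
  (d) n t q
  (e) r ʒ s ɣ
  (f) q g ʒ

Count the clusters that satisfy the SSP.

0

(a) sonority 3-7-3: ill-formed.
(b) sonority 3-2-3-4: ill-formed.
(c) sonority 6-1-2: ill-formed.
(d) sonority 4-1-1: ill-formed.
(e) sonority 6-3-3-3: ill-formed.
(f) sonority 1-1-3: ill-formed.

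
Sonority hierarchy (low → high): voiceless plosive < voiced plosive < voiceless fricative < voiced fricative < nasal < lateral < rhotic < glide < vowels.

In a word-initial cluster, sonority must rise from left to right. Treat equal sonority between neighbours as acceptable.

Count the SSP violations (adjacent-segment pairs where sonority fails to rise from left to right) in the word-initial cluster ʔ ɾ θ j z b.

3

/ʔ/: voiceless plosive = 1.
/ɾ/: rhotic = 7.
/θ/: voiceless fricative = 3.
/j/: glide = 8.
/z/: voiced fricative = 4.
/b/: voiced plosive = 2.
/ʔ/→/ɾ/: 1→7 (rises) — ok.
/ɾ/→/θ/: 7→3 (does not rise) — violation.
/θ/→/j/: 3→8 (rises) — ok.
/j/→/z/: 8→4 (does not rise) — violation.
/z/→/b/: 4→2 (does not rise) — violation.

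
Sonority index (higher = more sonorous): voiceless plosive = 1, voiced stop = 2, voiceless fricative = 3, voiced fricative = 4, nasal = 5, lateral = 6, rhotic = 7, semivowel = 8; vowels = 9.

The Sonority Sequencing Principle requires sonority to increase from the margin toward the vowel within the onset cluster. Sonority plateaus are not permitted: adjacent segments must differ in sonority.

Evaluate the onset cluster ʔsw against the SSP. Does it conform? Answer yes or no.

/ʔ/ is a voiceless plosive (sonority 1).
/s/ is a voiceless fricative (sonority 3).
/w/ is a semivowel (sonority 8).
The profile 1-3-8 strictly rises, so the onset cluster satisfies the SSP.

yes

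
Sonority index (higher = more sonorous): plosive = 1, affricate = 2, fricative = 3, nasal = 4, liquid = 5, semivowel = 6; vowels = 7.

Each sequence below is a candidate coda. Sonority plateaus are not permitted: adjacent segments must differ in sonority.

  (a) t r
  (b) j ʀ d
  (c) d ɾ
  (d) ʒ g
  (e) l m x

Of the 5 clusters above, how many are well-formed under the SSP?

(a) t r: profile 1-5 — violates.
(b) j ʀ d: profile 6-5-1 — obeys.
(c) d ɾ: profile 1-5 — violates.
(d) ʒ g: profile 3-1 — obeys.
(e) l m x: profile 5-4-3 — obeys.

3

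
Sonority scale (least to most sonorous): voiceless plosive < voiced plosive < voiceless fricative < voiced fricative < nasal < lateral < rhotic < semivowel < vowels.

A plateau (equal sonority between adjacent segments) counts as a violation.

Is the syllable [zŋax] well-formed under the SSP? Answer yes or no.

Onset: /z/ is a voiced fricative (sonority 4), /ŋ/ is a nasal (sonority 5); then the nucleus /a/ (sonority 9).
Onset profile 4-5-9 — rises to the nucleus.
Coda: /x/ is a voiceless fricative (sonority 3).
Coda profile 9-3 — falls from the nucleus.

yes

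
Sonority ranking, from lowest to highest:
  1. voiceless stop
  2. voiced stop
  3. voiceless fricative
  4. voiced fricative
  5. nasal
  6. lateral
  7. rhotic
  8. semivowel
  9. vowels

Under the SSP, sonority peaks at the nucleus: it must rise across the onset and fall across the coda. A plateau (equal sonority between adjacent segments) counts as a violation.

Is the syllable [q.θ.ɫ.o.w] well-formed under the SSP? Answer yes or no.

yes

Onset: /q/ is a voiceless stop (sonority 1), /θ/ is a voiceless fricative (sonority 3), /ɫ/ is a lateral (sonority 6); then the nucleus /o/ (sonority 9).
Onset profile 1-3-6-9 — rises to the nucleus.
Coda: /w/ is a semivowel (sonority 8).
Coda profile 9-8 — falls from the nucleus.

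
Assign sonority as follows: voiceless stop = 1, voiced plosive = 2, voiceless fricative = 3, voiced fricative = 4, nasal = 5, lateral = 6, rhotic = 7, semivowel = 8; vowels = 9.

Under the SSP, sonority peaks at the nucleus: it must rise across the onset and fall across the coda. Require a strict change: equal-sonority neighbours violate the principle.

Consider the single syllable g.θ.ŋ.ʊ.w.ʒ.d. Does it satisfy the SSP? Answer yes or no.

yes

Onset: /g/ is a voiced plosive (sonority 2), /θ/ is a voiceless fricative (sonority 3), /ŋ/ is a nasal (sonority 5); then the nucleus /ʊ/ (sonority 9).
Onset profile 2-3-5-9 — rises to the nucleus.
Coda: /w/ is a semivowel (sonority 8), /ʒ/ is a voiced fricative (sonority 4), /d/ is a voiced plosive (sonority 2).
Coda profile 9-8-4-2 — falls from the nucleus.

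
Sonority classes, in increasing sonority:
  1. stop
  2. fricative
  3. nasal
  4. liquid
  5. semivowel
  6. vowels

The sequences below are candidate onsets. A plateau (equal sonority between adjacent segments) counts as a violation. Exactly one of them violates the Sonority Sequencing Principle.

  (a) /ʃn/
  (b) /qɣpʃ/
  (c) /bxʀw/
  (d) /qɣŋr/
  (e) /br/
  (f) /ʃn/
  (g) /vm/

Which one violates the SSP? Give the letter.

(a) 2-3 → obeys
(b) 1-2-1-2 → violates
(c) 1-2-4-5 → obeys
(d) 1-2-3-4 → obeys
(e) 1-4 → obeys
(f) 2-3 → obeys
(g) 2-3 → obeys

b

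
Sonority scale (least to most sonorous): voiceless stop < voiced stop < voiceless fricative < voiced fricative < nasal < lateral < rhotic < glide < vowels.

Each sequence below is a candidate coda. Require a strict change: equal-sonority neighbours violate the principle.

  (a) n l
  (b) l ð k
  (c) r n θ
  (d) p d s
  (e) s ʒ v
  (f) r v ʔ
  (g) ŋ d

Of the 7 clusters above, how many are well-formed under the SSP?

4

(a) n l: profile 5-6 — violates.
(b) l ð k: profile 6-4-1 — obeys.
(c) r n θ: profile 7-5-3 — obeys.
(d) p d s: profile 1-2-3 — violates.
(e) s ʒ v: profile 3-4-4 — violates.
(f) r v ʔ: profile 7-4-1 — obeys.
(g) ŋ d: profile 5-2 — obeys.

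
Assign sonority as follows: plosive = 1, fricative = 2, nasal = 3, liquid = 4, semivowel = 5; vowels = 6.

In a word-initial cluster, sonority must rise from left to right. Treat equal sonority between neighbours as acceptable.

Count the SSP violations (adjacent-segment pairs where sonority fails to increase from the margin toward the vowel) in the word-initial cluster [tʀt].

/t/ — plosive, sonority 1.
/ʀ/ — liquid, sonority 4.
/t/ — plosive, sonority 1.
/t/→/ʀ/: 1→4 (rises) — ok.
/ʀ/→/t/: 4→1 (does not rise) — violation.

1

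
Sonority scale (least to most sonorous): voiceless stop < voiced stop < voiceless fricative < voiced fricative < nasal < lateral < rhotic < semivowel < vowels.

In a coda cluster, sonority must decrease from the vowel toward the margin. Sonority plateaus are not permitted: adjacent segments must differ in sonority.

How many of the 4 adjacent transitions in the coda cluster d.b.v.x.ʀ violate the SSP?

3

/d/ is a voiced stop (sonority 2).
/b/ is a voiced stop (sonority 2).
/v/ is a voiced fricative (sonority 4).
/x/ is a voiceless fricative (sonority 3).
/ʀ/ is a rhotic (sonority 7).
/d/→/b/: 2→2 (plateau) — violation.
/b/→/v/: 2→4 (does not fall) — violation.
/v/→/x/: 4→3 (falls) — ok.
/x/→/ʀ/: 3→7 (does not fall) — violation.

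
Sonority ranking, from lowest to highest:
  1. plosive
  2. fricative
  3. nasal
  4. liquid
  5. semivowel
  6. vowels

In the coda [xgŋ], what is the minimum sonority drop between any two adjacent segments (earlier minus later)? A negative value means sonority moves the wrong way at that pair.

-2

/x/: fricative = 2.
/g/: plosive = 1.
/ŋ/: nasal = 3.
/x/→/g/: change +1.
/g/→/ŋ/: change -2.
Minimum = -2.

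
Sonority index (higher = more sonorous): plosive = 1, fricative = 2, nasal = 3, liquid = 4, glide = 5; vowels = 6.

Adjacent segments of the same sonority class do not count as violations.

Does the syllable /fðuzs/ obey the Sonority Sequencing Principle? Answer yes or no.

yes

Onset: /f/ is a fricative (sonority 2), /ð/ is a fricative (sonority 2); then the nucleus /u/ (sonority 6).
Onset profile 2-2-6 — rises to the nucleus.
Coda: /z/ is a fricative (sonority 2), /s/ is a fricative (sonority 2).
Coda profile 6-2-2 — falls from the nucleus.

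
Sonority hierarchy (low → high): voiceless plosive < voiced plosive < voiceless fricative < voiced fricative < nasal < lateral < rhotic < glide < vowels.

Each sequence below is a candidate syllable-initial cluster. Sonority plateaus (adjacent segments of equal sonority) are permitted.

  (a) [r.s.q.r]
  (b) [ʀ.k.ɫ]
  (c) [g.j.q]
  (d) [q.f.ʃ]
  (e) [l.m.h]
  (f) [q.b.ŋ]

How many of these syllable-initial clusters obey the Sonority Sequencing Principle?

(a) [r.s.q.r]: profile 7-3-1-7 — violates.
(b) [ʀ.k.ɫ]: profile 7-1-6 — violates.
(c) [g.j.q]: profile 2-8-1 — violates.
(d) [q.f.ʃ]: profile 1-3-3 — obeys.
(e) [l.m.h]: profile 6-5-3 — violates.
(f) [q.b.ŋ]: profile 1-2-5 — obeys.

2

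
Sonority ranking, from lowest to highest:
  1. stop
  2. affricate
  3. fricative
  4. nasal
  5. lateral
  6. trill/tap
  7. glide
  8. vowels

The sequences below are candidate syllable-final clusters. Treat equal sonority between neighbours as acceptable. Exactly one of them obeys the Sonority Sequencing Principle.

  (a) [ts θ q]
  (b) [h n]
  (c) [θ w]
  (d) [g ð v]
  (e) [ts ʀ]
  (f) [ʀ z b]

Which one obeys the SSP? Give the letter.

f

(a) 2-3-1 → violates
(b) 3-4 → violates
(c) 3-7 → violates
(d) 1-3-3 → violates
(e) 2-6 → violates
(f) 6-3-1 → obeys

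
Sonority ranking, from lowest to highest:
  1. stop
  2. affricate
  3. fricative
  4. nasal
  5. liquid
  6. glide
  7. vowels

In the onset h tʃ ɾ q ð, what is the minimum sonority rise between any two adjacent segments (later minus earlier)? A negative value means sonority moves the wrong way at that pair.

/h/: fricative = 3.
/tʃ/: affricate = 2.
/ɾ/: liquid = 5.
/q/: stop = 1.
/ð/: fricative = 3.
/h/→/tʃ/: change -1.
/tʃ/→/ɾ/: change +3.
/ɾ/→/q/: change -4.
/q/→/ð/: change +2.
Minimum = -4.

-4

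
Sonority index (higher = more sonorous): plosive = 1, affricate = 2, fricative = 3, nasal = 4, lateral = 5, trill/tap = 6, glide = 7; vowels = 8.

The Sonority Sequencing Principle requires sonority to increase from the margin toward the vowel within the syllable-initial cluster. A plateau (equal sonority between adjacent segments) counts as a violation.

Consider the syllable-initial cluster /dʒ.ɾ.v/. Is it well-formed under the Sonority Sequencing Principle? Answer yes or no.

/dʒ/: affricate = 2.
/ɾ/: trill/tap = 6.
/v/: fricative = 3.
The profile is 2-6-3. Between /ɾ/ (6) and /v/ (3) sonority does not rise, so the cluster violates the SSP.

no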